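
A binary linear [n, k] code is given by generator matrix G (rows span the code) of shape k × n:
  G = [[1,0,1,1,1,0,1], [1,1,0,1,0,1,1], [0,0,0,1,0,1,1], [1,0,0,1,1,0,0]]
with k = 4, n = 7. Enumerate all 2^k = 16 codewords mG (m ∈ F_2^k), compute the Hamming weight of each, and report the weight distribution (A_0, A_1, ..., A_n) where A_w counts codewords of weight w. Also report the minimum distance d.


Weight distribution: A_0 = 1, A_2 = 2, A_3 = 4, A_4 = 5, A_5 = 4. Minimum distance d = 2.

Enumerate all 2^4 = 16 messages m ∈ F_2^4.
For each, compute codeword c = mG in F_2^7, then tally its weight.
  m = 0000 → c = 0000000, weight = 0.
  m = 1000 → c = 1011101, weight = 5.
  m = 0100 → c = 1101011, weight = 5.
  m = 1100 → c = 0110110, weight = 4.
  m = 0010 → c = 0001011, weight = 3.
  m = 1010 → c = 1010110, weight = 4.
  m = 0110 → c = 1100000, weight = 2.
  m = 1110 → c = 0111101, weight = 5.
  m = 0001 → c = 1001100, weight = 3.
  m = 1001 → c = 0010001, weight = 2.
  m = 0101 → c = 0100111, weight = 4.
  m = 1101 → c = 1111010, weight = 5.
  m = 0011 → c = 1000111, weight = 4.
  m = 1011 → c = 0011010, weight = 3.
  m = 0111 → c = 0101100, weight = 3.
  m = 1111 → c = 1110001, weight = 4.
Tally weights:
  weight 0: 1 codewords.
  weight 2: 2 codewords.
  weight 3: 4 codewords.
  weight 4: 5 codewords.
  weight 5: 4 codewords.
Minimum distance d = smallest w > 0 with A_w > 0 = 2.
Sanity: Σ A_w = 16 = 2^4 = 16 ✓.


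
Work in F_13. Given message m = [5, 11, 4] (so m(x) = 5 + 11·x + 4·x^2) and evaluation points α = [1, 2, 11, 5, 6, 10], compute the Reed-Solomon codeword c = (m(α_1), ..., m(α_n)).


c = [7, 4, 12, 4, 7, 8]

Message polynomial: m(x) = 5 + 11·x + 4·x^2 (mod 13).
For each evaluation point α_i, compute m(α_i) mod 13:
  α_1 = 1: Horner steps 4 → 2 → 7, so m(1) = 7.
  α_2 = 2: Horner steps 4 → 6 → 4, so m(2) = 4.
  α_3 = 11: Horner steps 4 → 3 → 12, so m(11) = 12.
  α_4 = 5: Horner steps 4 → 5 → 4, so m(5) = 4.
  α_5 = 6: Horner steps 4 → 9 → 7, so m(6) = 7.
  α_6 = 10: Horner steps 4 → 12 → 8, so m(10) = 8.
Codeword c = [7, 4, 12, 4, 7, 8] ∈ F_13^6.


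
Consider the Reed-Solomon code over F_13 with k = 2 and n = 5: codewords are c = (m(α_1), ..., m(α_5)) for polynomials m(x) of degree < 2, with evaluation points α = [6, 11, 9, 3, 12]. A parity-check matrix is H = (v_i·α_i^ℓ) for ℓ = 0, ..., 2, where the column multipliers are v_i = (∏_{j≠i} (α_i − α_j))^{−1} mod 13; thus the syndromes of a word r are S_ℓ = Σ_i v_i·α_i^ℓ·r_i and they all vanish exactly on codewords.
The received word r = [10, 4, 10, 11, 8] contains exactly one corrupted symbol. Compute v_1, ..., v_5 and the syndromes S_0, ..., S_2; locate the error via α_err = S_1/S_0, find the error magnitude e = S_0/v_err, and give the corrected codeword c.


S = (10, 12, 4), error at position 3, error magnitude e = 1, c = [10, 4, 9, 11, 8].

Step 1: column multipliers v_i = (∏_{j≠i}(α_i − α_j))^{−1} mod 13.
  i = 1 (α = 6): (6−11)(6−9)(6−3)(6−12) = (−5)·(−3)·3·(−6) = −270 ≡ 3, so v_1 = 3^{−1} = 9 (mod 13).
  i = 2 (α = 11): (11−6)(11−9)(11−3)(11−12) = 5·2·8·(−1) = −80 ≡ 11, so v_2 = 11^{−1} = 6 (mod 13).
  i = 3 (α = 9): (9−6)(9−11)(9−3)(9−12) = 3·(−2)·6·(−3) = 108 ≡ 4, so v_3 = 4^{−1} = 10 (mod 13).
  i = 4 (α = 3): (3−6)(3−11)(3−9)(3−12) = (−3)·(−8)·(−6)·(−9) = 1296 ≡ 9, so v_4 = 9^{−1} = 3 (mod 13).
  i = 5 (α = 12): (12−6)(12−11)(12−9)(12−3) = 6·1·3·9 = 162 ≡ 6, so v_5 = 6^{−1} = 11 (mod 13).
  v = [9, 6, 10, 3, 11].
Step 2: syndromes of r = [10, 4, 10, 11, 8] (all sums mod 13).
  S_0 = Σ v_i r_i = 9·10 + 6·4 + 10·10 + 3·11 + 11·8 = 335 ≡ 10.
  S_1 = Σ v_i α_i r_i = 9·6·10 + 6·11·4 + 10·9·10 + 3·3·11 + 11·12·8 = 2859 ≡ 12.
  α_i^2 mod 13 = [10, 4, 3, 9, 1].
  S_2 = Σ v_i α_i^2 r_i = 9·10·10 + 6·4·4 + 10·3·10 + 3·9·11 + 11·1·8 = 1681 ≡ 4.
  S = (10, 12, 4) ≠ 0, so r is not a codeword (an error is present).
Step 3: locate the error. For a single error e at position i, S_ℓ = v_i·e·α_i^ℓ, so α_err = S_1/S_0.
  S_0^{−1} = 10^{−1} = 4 (mod 13), so α_err = 12·4 = 48 ≡ 9 = α_3. Error position i = 3.
  Consistency check: S_2/S_1 = 4·12 = 48 ≡ 9 = α_err ✓ (single-error assumption holds).
Step 4: error magnitude e = S_0/v_3 = S_0·∏_{j≠3}(α_3 − α_j) = 10·4 = 40 ≡ 1 (mod 13).
Step 5: correct position 3: c_3 = r_3 − e = 10 − 1 ≡ 9 (mod 13). Hence c = [10, 4, 9, 11, 8].
  Check: interpolating c through the α_i gives m(x) = 12 + 4·x (degree < 2) with m(α_i) = c_i for every i, so c is indeed a codeword.


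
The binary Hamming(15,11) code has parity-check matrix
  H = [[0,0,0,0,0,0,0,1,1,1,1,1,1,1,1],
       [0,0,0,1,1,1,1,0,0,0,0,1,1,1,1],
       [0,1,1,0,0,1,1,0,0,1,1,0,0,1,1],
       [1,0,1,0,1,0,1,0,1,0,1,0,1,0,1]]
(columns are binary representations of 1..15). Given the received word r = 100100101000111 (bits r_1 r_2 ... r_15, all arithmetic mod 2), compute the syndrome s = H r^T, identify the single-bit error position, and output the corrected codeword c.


s = (0, 1, 1, 1)^T, error position = 7, corrected codeword c = 100100001000111

Compute s = H r^T mod 2 one row at a time:
  s_1 = 0 + 1 + 0 + 0 + 0 + 1 + 1 + 1 = 4 ≡ 0 (mod 2).
  s_2 = 1 + 0 + 0 + 1 + 0 + 1 + 1 + 1 = 5 ≡ 1 (mod 2).
  s_3 = 0 + 0 + 0 + 1 + 0 + 0 + 1 + 1 = 3 ≡ 1 (mod 2).
  s_4 = 1 + 0 + 0 + 1 + 1 + 0 + 1 + 1 = 5 ≡ 1 (mod 2).
s = (0, 1, 1, 1)^T — this equals column 7 of H (binary 0111), so error is at position 7.
Correct: flip bit 7 of r = 100100101000111 to get c = 100100001000111.


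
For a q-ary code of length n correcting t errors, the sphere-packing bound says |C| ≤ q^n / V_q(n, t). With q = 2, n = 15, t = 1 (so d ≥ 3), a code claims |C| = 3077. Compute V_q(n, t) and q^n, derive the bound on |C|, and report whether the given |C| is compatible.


V_q(n, t) = 16, q^n = 32768, Hamming bound = 2048, |C| = 3077 > bound (violated).

Step 1: Compute V_q(n, t) = Σ_{j=0}^1 C(n, j) (q−1)^j.
  j = 0: C(15,0)·(1)^0 = 1·1 = 1.
  j = 1: C(15,1)·(1)^1 = 15·1 = 15.
  V_q(n, t) = 1 + 15 = 16.
Step 2: q^n = 2^15 = 32768.
Step 3: Hamming bound ⌊q^n / V_q(n,t)⌋ = ⌊32768/16⌋ = 2048.
Step 4: Compare |C| = 3077 to 2048: violated.
The claimed |C| lies above the Hamming bound, so no 2-ary code of length 15 with d ≥ 3 can have 3077 codewords.


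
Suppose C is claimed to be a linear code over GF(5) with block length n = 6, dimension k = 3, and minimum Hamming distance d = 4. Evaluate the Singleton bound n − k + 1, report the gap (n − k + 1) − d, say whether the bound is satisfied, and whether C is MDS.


Singleton RHS = n − k + 1 = 4, slack = 0, bound satisfied, MDS.

Singleton bound: d ≤ n − k + 1.
Here n = 6, k = 3, so n − k + 1 = 4.
Given d = 4, check d ≤ 4: YES.
Slack = (n − k + 1) − d = 0.
The code is MDS (slack = 0).
Description: the claimed parameters are [6, 3, 4]_5; such a code would be MDS (meets Singleton bound).


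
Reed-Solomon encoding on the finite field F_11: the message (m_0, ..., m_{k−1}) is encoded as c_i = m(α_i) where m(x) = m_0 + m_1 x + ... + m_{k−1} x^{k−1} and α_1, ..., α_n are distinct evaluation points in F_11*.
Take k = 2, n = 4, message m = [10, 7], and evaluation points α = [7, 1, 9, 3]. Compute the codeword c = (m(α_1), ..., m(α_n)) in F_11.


c = [4, 6, 7, 9]

Message polynomial: m(x) = 10 + 7·x (mod 11).
For each evaluation point α_i, compute m(α_i) mod 11:
  α_1 = 7: Horner steps 7 → 4, so m(7) = 4.
  α_2 = 1: Horner steps 7 → 6, so m(1) = 6.
  α_3 = 9: Horner steps 7 → 7, so m(9) = 7.
  α_4 = 3: Horner steps 7 → 9, so m(3) = 9.
Codeword c = [4, 6, 7, 9] ∈ F_11^4.


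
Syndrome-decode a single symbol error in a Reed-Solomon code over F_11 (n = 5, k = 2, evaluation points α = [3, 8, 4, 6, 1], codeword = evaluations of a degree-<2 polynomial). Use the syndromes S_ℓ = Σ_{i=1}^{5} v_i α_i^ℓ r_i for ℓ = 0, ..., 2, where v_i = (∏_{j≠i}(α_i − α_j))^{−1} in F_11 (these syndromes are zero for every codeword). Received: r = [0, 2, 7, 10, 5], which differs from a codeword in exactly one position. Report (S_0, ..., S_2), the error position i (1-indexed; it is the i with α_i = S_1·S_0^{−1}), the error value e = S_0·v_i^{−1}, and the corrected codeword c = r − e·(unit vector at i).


S = (8, 8, 8), error at position 5, error magnitude e = 8, c = [0, 2, 7, 10, 8].

Step 1: column multipliers v_i = (∏_{j≠i}(α_i − α_j))^{−1} mod 11.
  i = 1 (α = 3): (3−8)(3−4)(3−6)(3−1) = (−5)·(−1)·(−3)·2 = −30 ≡ 3, so v_1 = 3^{−1} = 4 (mod 11).
  i = 2 (α = 8): (8−3)(8−4)(8−6)(8−1) = 5·4·2·7 = 280 ≡ 5, so v_2 = 5^{−1} = 9 (mod 11).
  i = 3 (α = 4): (4−3)(4−8)(4−6)(4−1) = 1·(−4)·(−2)·3 = 24 ≡ 2, so v_3 = 2^{−1} = 6 (mod 11).
  i = 4 (α = 6): (6−3)(6−8)(6−4)(6−1) = 3·(−2)·2·5 = −60 ≡ 6, so v_4 = 6^{−1} = 2 (mod 11).
  i = 5 (α = 1): (1−3)(1−8)(1−4)(1−6) = (−2)·(−7)·(−3)·(−5) = 210 ≡ 1, so v_5 = 1^{−1} = 1 (mod 11).
  v = [4, 9, 6, 2, 1].
Step 2: syndromes of r = [0, 2, 7, 10, 5] (all sums mod 11).
  S_0 = Σ v_i r_i = 4·0 + 9·2 + 6·7 + 2·10 + 1·5 = 85 ≡ 8.
  S_1 = Σ v_i α_i r_i = 4·3·0 + 9·8·2 + 6·4·7 + 2·6·10 + 1·1·5 = 437 ≡ 8.
  α_i^2 mod 11 = [9, 9, 5, 3, 1].
  S_2 = Σ v_i α_i^2 r_i = 4·9·0 + 9·9·2 + 6·5·7 + 2·3·10 + 1·1·5 = 437 ≡ 8.
  S = (8, 8, 8) ≠ 0, so r is not a codeword (an error is present).
Step 3: locate the error. For a single error e at position i, S_ℓ = v_i·e·α_i^ℓ, so α_err = S_1/S_0.
  S_0^{−1} = 8^{−1} = 7 (mod 11), so α_err = 8·7 = 56 ≡ 1 = α_5. Error position i = 5.
  Consistency check: S_2/S_1 = 8·7 = 56 ≡ 1 = α_err ✓ (single-error assumption holds).
Step 4: error magnitude e = S_0/v_5 = S_0·∏_{j≠5}(α_5 − α_j) = 8·1 = 8 ≡ 8 (mod 11).
Step 5: correct position 5: c_5 = r_5 − e = 5 − 8 ≡ 8 (mod 11). Hence c = [0, 2, 7, 10, 8].
  Check: interpolating c through the α_i gives m(x) = 1 + 7·x (degree < 2) with m(α_i) = c_i for every i, so c is indeed a codeword.


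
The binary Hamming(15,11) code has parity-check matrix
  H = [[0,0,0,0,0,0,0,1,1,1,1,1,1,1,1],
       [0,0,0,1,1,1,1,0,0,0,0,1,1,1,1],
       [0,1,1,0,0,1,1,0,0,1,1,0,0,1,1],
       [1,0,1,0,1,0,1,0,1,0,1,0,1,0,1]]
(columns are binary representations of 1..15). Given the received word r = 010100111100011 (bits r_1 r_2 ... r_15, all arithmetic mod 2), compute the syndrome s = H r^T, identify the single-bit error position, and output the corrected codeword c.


s = (1, 0, 1, 1)^T, error position = 11, corrected codeword c = 010100111110011

Compute s = H r^T mod 2 one row at a time:
  s_1 = 1 + 1 + 1 + 0 + 0 + 0 + 1 + 1 = 5 ≡ 1 (mod 2).
  s_2 = 1 + 0 + 0 + 1 + 0 + 0 + 1 + 1 = 4 ≡ 0 (mod 2).
  s_3 = 1 + 0 + 0 + 1 + 1 + 0 + 1 + 1 = 5 ≡ 1 (mod 2).
  s_4 = 0 + 0 + 0 + 1 + 1 + 0 + 0 + 1 = 3 ≡ 1 (mod 2).
s = (1, 0, 1, 1)^T — this equals column 11 of H (binary 1011), so error is at position 11.
Correct: flip bit 11 of r = 010100111100011 to get c = 010100111110011.


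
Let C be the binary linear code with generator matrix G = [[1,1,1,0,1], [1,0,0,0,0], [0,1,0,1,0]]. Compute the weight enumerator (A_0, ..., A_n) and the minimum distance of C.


Weight distribution: A_0 = 1, A_1 = 1, A_2 = 1, A_3 = 3, A_4 = 2. Minimum distance d = 1.

Enumerate all 2^3 = 8 messages m ∈ F_2^3.
For each, compute codeword c = mG in F_2^5, then tally its weight.
  m = 000 → c = 00000, weight = 0.
  m = 100 → c = 11101, weight = 4.
  m = 010 → c = 10000, weight = 1.
  m = 110 → c = 01101, weight = 3.
  m = 001 → c = 01010, weight = 2.
  m = 101 → c = 10111, weight = 4.
  m = 011 → c = 11010, weight = 3.
  m = 111 → c = 00111, weight = 3.
Tally weights:
  weight 0: 1 codewords.
  weight 1: 1 codewords.
  weight 2: 1 codewords.
  weight 3: 3 codewords.
  weight 4: 2 codewords.
Minimum distance d = smallest w > 0 with A_w > 0 = 1.
Sanity: Σ A_w = 8 = 2^3 = 8 ✓.


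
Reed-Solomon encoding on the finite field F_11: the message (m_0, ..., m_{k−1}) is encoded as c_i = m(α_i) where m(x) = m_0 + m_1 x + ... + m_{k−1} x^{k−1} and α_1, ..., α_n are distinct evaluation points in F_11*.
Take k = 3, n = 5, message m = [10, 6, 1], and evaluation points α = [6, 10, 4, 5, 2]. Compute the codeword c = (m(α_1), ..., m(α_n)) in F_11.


c = [5, 5, 6, 10, 4]

Message polynomial: m(x) = 10 + 6·x + 1·x^2 (mod 11).
For each evaluation point α_i, compute m(α_i) mod 11:
  α_1 = 6: Horner steps 1 → 1 → 5, so m(6) = 5.
  α_2 = 10: Horner steps 1 → 5 → 5, so m(10) = 5.
  α_3 = 4: Horner steps 1 → 10 → 6, so m(4) = 6.
  α_4 = 5: Horner steps 1 → 0 → 10, so m(5) = 10.
  α_5 = 2: Horner steps 1 → 8 → 4, so m(2) = 4.
Codeword c = [5, 5, 6, 10, 4] ∈ F_11^5.


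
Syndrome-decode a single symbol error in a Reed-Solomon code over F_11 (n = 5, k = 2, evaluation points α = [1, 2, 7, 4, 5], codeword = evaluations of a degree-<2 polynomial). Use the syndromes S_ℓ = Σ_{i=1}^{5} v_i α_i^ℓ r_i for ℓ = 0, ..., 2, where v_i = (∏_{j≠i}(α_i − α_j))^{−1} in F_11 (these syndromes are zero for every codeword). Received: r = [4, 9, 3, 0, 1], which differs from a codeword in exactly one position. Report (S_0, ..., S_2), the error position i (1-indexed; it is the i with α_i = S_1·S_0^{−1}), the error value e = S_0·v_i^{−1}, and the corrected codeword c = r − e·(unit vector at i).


S = (3, 3, 3), error at position 1, error magnitude e = 7, c = [8, 9, 3, 0, 1].

Step 1: column multipliers v_i = (∏_{j≠i}(α_i − α_j))^{−1} mod 11.
  i = 1 (α = 1): (1−2)(1−7)(1−4)(1−5) = (−1)·(−6)·(−3)·(−4) = 72 ≡ 6, so v_1 = 6^{−1} = 2 (mod 11).
  i = 2 (α = 2): (2−1)(2−7)(2−4)(2−5) = 1·(−5)·(−2)·(−3) = −30 ≡ 3, so v_2 = 3^{−1} = 4 (mod 11).
  i = 3 (α = 7): (7−1)(7−2)(7−4)(7−5) = 6·5·3·2 = 180 ≡ 4, so v_3 = 4^{−1} = 3 (mod 11).
  i = 4 (α = 4): (4−1)(4−2)(4−7)(4−5) = 3·2·(−3)·(−1) = 18 ≡ 7, so v_4 = 7^{−1} = 8 (mod 11).
  i = 5 (α = 5): (5−1)(5−2)(5−7)(5−4) = 4·3·(−2)·1 = −24 ≡ 9, so v_5 = 9^{−1} = 5 (mod 11).
  v = [2, 4, 3, 8, 5].
Step 2: syndromes of r = [4, 9, 3, 0, 1] (all sums mod 11).
  S_0 = Σ v_i r_i = 2·4 + 4·9 + 3·3 + 8·0 + 5·1 = 58 ≡ 3.
  S_1 = Σ v_i α_i r_i = 2·1·4 + 4·2·9 + 3·7·3 + 8·4·0 + 5·5·1 = 168 ≡ 3.
  α_i^2 mod 11 = [1, 4, 5, 5, 3].
  S_2 = Σ v_i α_i^2 r_i = 2·1·4 + 4·4·9 + 3·5·3 + 8·5·0 + 5·3·1 = 212 ≡ 3.
  S = (3, 3, 3) ≠ 0, so r is not a codeword (an error is present).
Step 3: locate the error. For a single error e at position i, S_ℓ = v_i·e·α_i^ℓ, so α_err = S_1/S_0.
  S_0^{−1} = 3^{−1} = 4 (mod 11), so α_err = 3·4 = 12 ≡ 1 = α_1. Error position i = 1.
  Consistency check: S_2/S_1 = 3·4 = 12 ≡ 1 = α_err ✓ (single-error assumption holds).
Step 4: error magnitude e = S_0/v_1 = S_0·∏_{j≠1}(α_1 − α_j) = 3·6 = 18 ≡ 7 (mod 11).
Step 5: correct position 1: c_1 = r_1 − e = 4 − 7 ≡ 8 (mod 11). Hence c = [8, 9, 3, 0, 1].
  Check: interpolating c through the α_i gives m(x) = 7 + 1·x (degree < 2) with m(α_i) = c_i for every i, so c is indeed a codeword.


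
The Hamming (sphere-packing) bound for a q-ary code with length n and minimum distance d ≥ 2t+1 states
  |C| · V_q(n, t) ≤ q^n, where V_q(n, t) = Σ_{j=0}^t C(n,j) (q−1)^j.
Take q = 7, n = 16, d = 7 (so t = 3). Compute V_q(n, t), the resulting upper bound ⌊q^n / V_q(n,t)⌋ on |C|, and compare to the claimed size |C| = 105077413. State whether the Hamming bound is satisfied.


V_q(n, t) = 125377, q^n = 33232930569601, Hamming bound = 265064011, |C| = 105077413 ≤ bound (satisfied).

Step 1: Compute V_q(n, t) = Σ_{j=0}^3 C(n, j) (q−1)^j.
  j = 0: C(16,0)·(6)^0 = 1·1 = 1.
  j = 1: C(16,1)·(6)^1 = 16·6 = 96.
  j = 2: C(16,2)·(6)^2 = 120·36 = 4320.
  j = 3: C(16,3)·(6)^3 = 560·216 = 120960.
  V_q(n, t) = 1 + 96 + 4320 + 120960 = 125377.
Step 2: q^n = 7^16 = 33232930569601.
Step 3: Hamming bound ⌊q^n / V_q(n,t)⌋ = ⌊33232930569601/125377⌋ = 265064011.
Step 4: Compare |C| = 105077413 to 265064011: satisfied.
The claimed |C| lies below the Hamming bound.


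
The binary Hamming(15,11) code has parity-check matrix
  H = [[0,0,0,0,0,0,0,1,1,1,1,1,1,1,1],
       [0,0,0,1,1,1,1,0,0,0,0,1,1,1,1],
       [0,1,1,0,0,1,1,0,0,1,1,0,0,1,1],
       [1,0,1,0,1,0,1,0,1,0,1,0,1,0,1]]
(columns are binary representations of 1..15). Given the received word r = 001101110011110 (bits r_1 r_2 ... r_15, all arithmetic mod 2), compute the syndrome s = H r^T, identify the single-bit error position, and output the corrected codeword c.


s = (1, 0, 1, 0)^T, error position = 10, corrected codeword c = 001101110111110

Compute s = H r^T mod 2 one row at a time:
  s_1 = 1 + 0 + 0 + 1 + 1 + 1 + 1 + 0 = 5 ≡ 1 (mod 2).
  s_2 = 1 + 0 + 1 + 1 + 1 + 1 + 1 + 0 = 6 ≡ 0 (mod 2).
  s_3 = 0 + 1 + 1 + 1 + 0 + 1 + 1 + 0 = 5 ≡ 1 (mod 2).
  s_4 = 0 + 1 + 0 + 1 + 0 + 1 + 1 + 0 = 4 ≡ 0 (mod 2).
s = (1, 0, 1, 0)^T — this equals column 10 of H (binary 1010), so error is at position 10.
Correct: flip bit 10 of r = 001101110011110 to get c = 001101110111110.


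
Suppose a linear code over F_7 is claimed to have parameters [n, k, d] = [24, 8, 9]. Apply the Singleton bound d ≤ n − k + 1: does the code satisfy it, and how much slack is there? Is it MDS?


Singleton RHS = n − k + 1 = 17, slack = 8, bound satisfied, not MDS.

Singleton bound: d ≤ n − k + 1.
Here n = 24, k = 8, so n − k + 1 = 17.
Given d = 9, check d ≤ 17: YES.
Slack = (n − k + 1) − d = 8.
The code is NOT MDS (slack = 8 > 0).
Description: the claimed parameters are [24, 8, 9]_7; such a code would be non-MDS.


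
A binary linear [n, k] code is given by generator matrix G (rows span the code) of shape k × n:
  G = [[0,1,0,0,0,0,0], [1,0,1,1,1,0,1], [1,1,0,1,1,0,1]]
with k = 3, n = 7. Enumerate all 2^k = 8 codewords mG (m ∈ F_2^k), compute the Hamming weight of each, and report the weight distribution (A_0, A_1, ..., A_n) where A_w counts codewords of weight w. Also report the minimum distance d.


Weight distribution: A_0 = 1, A_1 = 2, A_2 = 1, A_4 = 1, A_5 = 2, A_6 = 1. Minimum distance d = 1.

Enumerate all 2^3 = 8 messages m ∈ F_2^3.
For each, compute codeword c = mG in F_2^7, then tally its weight.
  m = 000 → c = 0000000, weight = 0.
  m = 100 → c = 0100000, weight = 1.
  m = 010 → c = 1011101, weight = 5.
  m = 110 → c = 1111101, weight = 6.
  m = 001 → c = 1101101, weight = 5.
  m = 101 → c = 1001101, weight = 4.
  m = 011 → c = 0110000, weight = 2.
  m = 111 → c = 0010000, weight = 1.
Tally weights:
  weight 0: 1 codewords.
  weight 1: 2 codewords.
  weight 2: 1 codewords.
  weight 4: 1 codewords.
  weight 5: 2 codewords.
  weight 6: 1 codewords.
Minimum distance d = smallest w > 0 with A_w > 0 = 1.
Sanity: Σ A_w = 8 = 2^3 = 8 ✓.


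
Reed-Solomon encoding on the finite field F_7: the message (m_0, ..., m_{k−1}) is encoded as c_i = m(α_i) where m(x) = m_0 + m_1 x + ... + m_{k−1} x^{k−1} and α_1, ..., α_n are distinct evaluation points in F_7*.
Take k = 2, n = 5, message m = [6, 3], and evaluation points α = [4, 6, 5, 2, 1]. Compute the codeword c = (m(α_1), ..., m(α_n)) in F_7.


c = [4, 3, 0, 5, 2]

Message polynomial: m(x) = 6 + 3·x (mod 7).
For each evaluation point α_i, compute m(α_i) mod 7:
  α_1 = 4: Horner steps 3 → 4, so m(4) = 4.
  α_2 = 6: Horner steps 3 → 3, so m(6) = 3.
  α_3 = 5: Horner steps 3 → 0, so m(5) = 0.
  α_4 = 2: Horner steps 3 → 5, so m(2) = 5.
  α_5 = 1: Horner steps 3 → 2, so m(1) = 2.
Codeword c = [4, 3, 0, 5, 2] ∈ F_7^5.


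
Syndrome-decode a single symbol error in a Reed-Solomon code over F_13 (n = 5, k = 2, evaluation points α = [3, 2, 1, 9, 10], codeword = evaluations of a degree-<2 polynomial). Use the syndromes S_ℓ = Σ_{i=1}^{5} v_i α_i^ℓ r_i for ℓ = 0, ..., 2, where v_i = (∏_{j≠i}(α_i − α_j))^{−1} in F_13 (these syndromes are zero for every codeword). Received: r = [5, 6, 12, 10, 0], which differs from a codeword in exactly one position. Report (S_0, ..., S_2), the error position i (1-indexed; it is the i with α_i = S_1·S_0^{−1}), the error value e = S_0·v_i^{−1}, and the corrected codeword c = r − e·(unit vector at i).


S = (12, 11, 9), error at position 2, error magnitude e = 4, c = [5, 2, 12, 10, 0].

Step 1: column multipliers v_i = (∏_{j≠i}(α_i − α_j))^{−1} mod 13.
  i = 1 (α = 3): (3−2)(3−1)(3−9)(3−10) = 1·2·(−6)·(−7) = 84 ≡ 6, so v_1 = 6^{−1} = 11 (mod 13).
  i = 2 (α = 2): (2−3)(2−1)(2−9)(2−10) = (−1)·1·(−7)·(−8) = −56 ≡ 9, so v_2 = 9^{−1} = 3 (mod 13).
  i = 3 (α = 1): (1−3)(1−2)(1−9)(1−10) = (−2)·(−1)·(−8)·(−9) = 144 ≡ 1, so v_3 = 1^{−1} = 1 (mod 13).
  i = 4 (α = 9): (9−3)(9−2)(9−1)(9−10) = 6·7·8·(−1) = −336 ≡ 2, so v_4 = 2^{−1} = 7 (mod 13).
  i = 5 (α = 10): (10−3)(10−2)(10−1)(10−9) = 7·8·9·1 = 504 ≡ 10, so v_5 = 10^{−1} = 4 (mod 13).
  v = [11, 3, 1, 7, 4].
Step 2: syndromes of r = [5, 6, 12, 10, 0] (all sums mod 13).
  S_0 = Σ v_i r_i = 11·5 + 3·6 + 1·12 + 7·10 + 4·0 = 155 ≡ 12.
  S_1 = Σ v_i α_i r_i = 11·3·5 + 3·2·6 + 1·1·12 + 7·9·10 + 4·10·0 = 843 ≡ 11.
  α_i^2 mod 13 = [9, 4, 1, 3, 9].
  S_2 = Σ v_i α_i^2 r_i = 11·9·5 + 3·4·6 + 1·1·12 + 7·3·10 + 4·9·0 = 789 ≡ 9.
  S = (12, 11, 9) ≠ 0, so r is not a codeword (an error is present).
Step 3: locate the error. For a single error e at position i, S_ℓ = v_i·e·α_i^ℓ, so α_err = S_1/S_0.
  S_0^{−1} = 12^{−1} = 12 (mod 13), so α_err = 11·12 = 132 ≡ 2 = α_2. Error position i = 2.
  Consistency check: S_2/S_1 = 9·6 = 54 ≡ 2 = α_err ✓ (single-error assumption holds).
Step 4: error magnitude e = S_0/v_2 = S_0·∏_{j≠2}(α_2 − α_j) = 12·9 = 108 ≡ 4 (mod 13).
Step 5: correct position 2: c_2 = r_2 − e = 6 − 4 ≡ 2 (mod 13). Hence c = [5, 2, 12, 10, 0].
  Check: interpolating c through the α_i gives m(x) = 9 + 3·x (degree < 2) with m(α_i) = c_i for every i, so c is indeed a codeword.


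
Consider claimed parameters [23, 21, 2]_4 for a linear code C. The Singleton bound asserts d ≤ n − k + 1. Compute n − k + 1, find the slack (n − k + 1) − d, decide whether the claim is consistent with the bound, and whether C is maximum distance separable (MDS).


Singleton RHS = n − k + 1 = 3, slack = 1, bound satisfied, not MDS.

Singleton bound: d ≤ n − k + 1.
Here n = 23, k = 21, so n − k + 1 = 3.
Given d = 2, check d ≤ 3: YES.
Slack = (n − k + 1) − d = 1.
The code is NOT MDS (slack = 1 > 0).
Description: the claimed parameters are [23, 21, 2]_4; such a code would be non-MDS.


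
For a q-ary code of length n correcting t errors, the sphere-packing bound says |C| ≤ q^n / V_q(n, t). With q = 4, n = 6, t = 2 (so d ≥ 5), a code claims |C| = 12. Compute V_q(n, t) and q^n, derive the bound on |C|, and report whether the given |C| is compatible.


V_q(n, t) = 154, q^n = 4096, Hamming bound = 26, |C| = 12 ≤ bound (satisfied).

Step 1: Compute V_q(n, t) = Σ_{j=0}^2 C(n, j) (q−1)^j.
  j = 0: C(6,0)·(3)^0 = 1·1 = 1.
  j = 1: C(6,1)·(3)^1 = 6·3 = 18.
  j = 2: C(6,2)·(3)^2 = 15·9 = 135.
  V_q(n, t) = 1 + 18 + 135 = 154.
Step 2: q^n = 4^6 = 4096.
Step 3: Hamming bound ⌊q^n / V_q(n,t)⌋ = ⌊4096/154⌋ = 26.
Step 4: Compare |C| = 12 to 26: satisfied.
The claimed |C| lies below the Hamming bound.


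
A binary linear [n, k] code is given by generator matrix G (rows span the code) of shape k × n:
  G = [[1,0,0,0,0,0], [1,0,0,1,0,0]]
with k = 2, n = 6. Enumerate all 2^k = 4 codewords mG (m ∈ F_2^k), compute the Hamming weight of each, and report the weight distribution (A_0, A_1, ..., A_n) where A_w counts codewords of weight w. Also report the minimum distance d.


Weight distribution: A_0 = 1, A_1 = 2, A_2 = 1. Minimum distance d = 1.

Enumerate all 2^2 = 4 messages m ∈ F_2^2.
For each, compute codeword c = mG in F_2^6, then tally its weight.
  m = 00 → c = 000000, weight = 0.
  m = 10 → c = 100000, weight = 1.
  m = 01 → c = 100100, weight = 2.
  m = 11 → c = 000100, weight = 1.
Tally weights:
  weight 0: 1 codewords.
  weight 1: 2 codewords.
  weight 2: 1 codewords.
Minimum distance d = smallest w > 0 with A_w > 0 = 1.
Sanity: Σ A_w = 4 = 2^2 = 4 ✓.


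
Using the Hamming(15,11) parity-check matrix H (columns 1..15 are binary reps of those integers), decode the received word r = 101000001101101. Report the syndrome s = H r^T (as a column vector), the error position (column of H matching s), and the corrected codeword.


s = (1, 1, 1, 1)^T, error position = 15, corrected codeword c = 101000001101100

Compute s = H r^T mod 2 one row at a time:
  s_1 = 0 + 1 + 1 + 0 + 1 + 1 + 0 + 1 = 5 ≡ 1 (mod 2).
  s_2 = 0 + 0 + 0 + 0 + 1 + 1 + 0 + 1 = 3 ≡ 1 (mod 2).
  s_3 = 0 + 1 + 0 + 0 + 1 + 0 + 0 + 1 = 3 ≡ 1 (mod 2).
  s_4 = 1 + 1 + 0 + 0 + 1 + 0 + 1 + 1 = 5 ≡ 1 (mod 2).
s = (1, 1, 1, 1)^T — this equals column 15 of H (binary 1111), so error is at position 15.
Correct: flip bit 15 of r = 101000001101101 to get c = 101000001101100.


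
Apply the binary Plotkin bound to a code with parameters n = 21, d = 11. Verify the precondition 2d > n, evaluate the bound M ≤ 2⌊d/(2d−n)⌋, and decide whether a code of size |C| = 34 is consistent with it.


Plotkin bound M ≤ 22; given |C| = 34 > bound (violated).

Check applicability: 2d = 22, n = 21.
2d − n = 1 > 0, so Plotkin applies.
Compute d/(2d−n) = 11/1 ≈ 11.0000.
⌊d/(2d−n)⌋ = 11.
Plotkin bound: M ≤ 2·11 = 22.
Given |C| = 34, check: VIOLATED.
This |C| is above the Plotkin bound, so no binary code with n = 21, d = 11 and 34 codewords exists.


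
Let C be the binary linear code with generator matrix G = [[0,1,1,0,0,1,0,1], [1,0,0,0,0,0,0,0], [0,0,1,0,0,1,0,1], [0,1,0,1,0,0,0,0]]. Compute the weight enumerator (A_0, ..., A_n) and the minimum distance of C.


Weight distribution: A_0 = 1, A_1 = 3, A_2 = 3, A_3 = 2, A_4 = 3, A_5 = 3, A_6 = 1. Minimum distance d = 1.

Enumerate all 2^4 = 16 messages m ∈ F_2^4.
For each, compute codeword c = mG in F_2^8, then tally its weight.
  m = 0000 → c = 00000000, weight = 0.
  m = 1000 → c = 01100101, weight = 4.
  m = 0100 → c = 10000000, weight = 1.
  m = 1100 → c = 11100101, weight = 5.
  m = 0010 → c = 00100101, weight = 3.
  m = 1010 → c = 01000000, weight = 1.
  m = 0110 → c = 10100101, weight = 4.
  m = 1110 → c = 11000000, weight = 2.
  m = 0001 → c = 01010000, weight = 2.
  m = 1001 → c = 00110101, weight = 4.
  m = 0101 → c = 11010000, weight = 3.
  m = 1101 → c = 10110101, weight = 5.
  m = 0011 → c = 01110101, weight = 5.
  m = 1011 → c = 00010000, weight = 1.
  m = 0111 → c = 11110101, weight = 6.
  m = 1111 → c = 10010000, weight = 2.
Tally weights:
  weight 0: 1 codewords.
  weight 1: 3 codewords.
  weight 2: 3 codewords.
  weight 3: 2 codewords.
  weight 4: 3 codewords.
  weight 5: 3 codewords.
  weight 6: 1 codewords.
Minimum distance d = smallest w > 0 with A_w > 0 = 1.
Sanity: Σ A_w = 16 = 2^4 = 16 ✓.


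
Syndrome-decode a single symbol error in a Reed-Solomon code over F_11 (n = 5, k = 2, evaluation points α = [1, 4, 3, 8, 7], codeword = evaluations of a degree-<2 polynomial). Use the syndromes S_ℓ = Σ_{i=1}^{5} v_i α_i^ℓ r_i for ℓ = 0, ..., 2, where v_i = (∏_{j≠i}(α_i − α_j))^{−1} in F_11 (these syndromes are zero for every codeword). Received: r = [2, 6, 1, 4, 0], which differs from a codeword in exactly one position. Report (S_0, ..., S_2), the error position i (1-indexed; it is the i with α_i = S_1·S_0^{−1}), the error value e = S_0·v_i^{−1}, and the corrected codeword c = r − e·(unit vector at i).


S = (9, 8, 1), error at position 5, error magnitude e = 1, c = [2, 6, 1, 4, 10].

Step 1: column multipliers v_i = (∏_{j≠i}(α_i − α_j))^{−1} mod 11.
  i = 1 (α = 1): (1−4)(1−3)(1−8)(1−7) = (−3)·(−2)·(−7)·(−6) = 252 ≡ 10, so v_1 = 10^{−1} = 10 (mod 11).
  i = 2 (α = 4): (4−1)(4−3)(4−8)(4−7) = 3·1·(−4)·(−3) = 36 ≡ 3, so v_2 = 3^{−1} = 4 (mod 11).
  i = 3 (α = 3): (3−1)(3−4)(3−8)(3−7) = 2·(−1)·(−5)·(−4) = −40 ≡ 4, so v_3 = 4^{−1} = 3 (mod 11).
  i = 4 (α = 8): (8−1)(8−4)(8−3)(8−7) = 7·4·5·1 = 140 ≡ 8, so v_4 = 8^{−1} = 7 (mod 11).
  i = 5 (α = 7): (7−1)(7−4)(7−3)(7−8) = 6·3·4·(−1) = −72 ≡ 5, so v_5 = 5^{−1} = 9 (mod 11).
  v = [10, 4, 3, 7, 9].
Step 2: syndromes of r = [2, 6, 1, 4, 0] (all sums mod 11).
  S_0 = Σ v_i r_i = 10·2 + 4·6 + 3·1 + 7·4 + 9·0 = 75 ≡ 9.
  S_1 = Σ v_i α_i r_i = 10·1·2 + 4·4·6 + 3·3·1 + 7·8·4 + 9·7·0 = 349 ≡ 8.
  α_i^2 mod 11 = [1, 5, 9, 9, 5].
  S_2 = Σ v_i α_i^2 r_i = 10·1·2 + 4·5·6 + 3·9·1 + 7·9·4 + 9·5·0 = 419 ≡ 1.
  S = (9, 8, 1) ≠ 0, so r is not a codeword (an error is present).
Step 3: locate the error. For a single error e at position i, S_ℓ = v_i·e·α_i^ℓ, so α_err = S_1/S_0.
  S_0^{−1} = 9^{−1} = 5 (mod 11), so α_err = 8·5 = 40 ≡ 7 = α_5. Error position i = 5.
  Consistency check: S_2/S_1 = 1·7 = 7 ≡ 7 = α_err ✓ (single-error assumption holds).
Step 4: error magnitude e = S_0/v_5 = S_0·∏_{j≠5}(α_5 − α_j) = 9·5 = 45 ≡ 1 (mod 11).
Step 5: correct position 5: c_5 = r_5 − e = 0 − 1 ≡ 10 (mod 11). Hence c = [2, 6, 1, 4, 10].
  Check: interpolating c through the α_i gives m(x) = 8 + 5·x (degree < 2) with m(α_i) = c_i for every i, so c is indeed a codeword.


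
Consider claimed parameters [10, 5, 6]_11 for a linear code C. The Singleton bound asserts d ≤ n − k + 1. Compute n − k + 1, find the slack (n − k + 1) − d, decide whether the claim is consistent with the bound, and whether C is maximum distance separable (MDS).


Singleton RHS = n − k + 1 = 6, slack = 0, bound satisfied, MDS.

Singleton bound: d ≤ n − k + 1.
Here n = 10, k = 5, so n − k + 1 = 6.
Given d = 6, check d ≤ 6: YES.
Slack = (n − k + 1) − d = 0.
The code is MDS (slack = 0).
Description: the claimed parameters are [10, 5, 6]_11; such a code would be MDS (meets Singleton bound).


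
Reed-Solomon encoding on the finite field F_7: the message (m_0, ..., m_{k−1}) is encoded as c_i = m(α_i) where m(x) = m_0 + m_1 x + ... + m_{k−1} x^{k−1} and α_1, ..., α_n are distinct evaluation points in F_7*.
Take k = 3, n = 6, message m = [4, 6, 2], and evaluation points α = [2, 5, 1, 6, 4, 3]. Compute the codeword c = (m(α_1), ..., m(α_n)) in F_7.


c = [3, 0, 5, 0, 4, 5]

Message polynomial: m(x) = 4 + 6·x + 2·x^2 (mod 7).
For each evaluation point α_i, compute m(α_i) mod 7:
  α_1 = 2: Horner steps 2 → 3 → 3, so m(2) = 3.
  α_2 = 5: Horner steps 2 → 2 → 0, so m(5) = 0.
  α_3 = 1: Horner steps 2 → 1 → 5, so m(1) = 5.
  α_4 = 6: Horner steps 2 → 4 → 0, so m(6) = 0.
  α_5 = 4: Horner steps 2 → 0 → 4, so m(4) = 4.
  α_6 = 3: Horner steps 2 → 5 → 5, so m(3) = 5.
Codeword c = [3, 0, 5, 0, 4, 5] ∈ F_7^6.


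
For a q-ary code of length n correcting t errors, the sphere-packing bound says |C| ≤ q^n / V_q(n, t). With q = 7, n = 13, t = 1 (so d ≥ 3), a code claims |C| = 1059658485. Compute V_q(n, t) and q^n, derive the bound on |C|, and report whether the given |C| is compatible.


V_q(n, t) = 79, q^n = 96889010407, Hamming bound = 1226443169, |C| = 1059658485 ≤ bound (satisfied).

Step 1: Compute V_q(n, t) = Σ_{j=0}^1 C(n, j) (q−1)^j.
  j = 0: C(13,0)·(6)^0 = 1·1 = 1.
  j = 1: C(13,1)·(6)^1 = 13·6 = 78.
  V_q(n, t) = 1 + 78 = 79.
Step 2: q^n = 7^13 = 96889010407.
Step 3: Hamming bound ⌊q^n / V_q(n,t)⌋ = ⌊96889010407/79⌋ = 1226443169.
Step 4: Compare |C| = 1059658485 to 1226443169: satisfied.
The claimed |C| lies below the Hamming bound.


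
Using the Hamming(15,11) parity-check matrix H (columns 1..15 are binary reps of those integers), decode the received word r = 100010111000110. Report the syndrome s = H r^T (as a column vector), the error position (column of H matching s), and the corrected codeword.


s = (0, 0, 0, 1)^T, error position = 1, corrected codeword c = 000010111000110

Compute s = H r^T mod 2 one row at a time:
  s_1 = 1 + 1 + 0 + 0 + 0 + 1 + 1 + 0 = 4 ≡ 0 (mod 2).
  s_2 = 0 + 1 + 0 + 1 + 0 + 1 + 1 + 0 = 4 ≡ 0 (mod 2).
  s_3 = 0 + 0 + 0 + 1 + 0 + 0 + 1 + 0 = 2 ≡ 0 (mod 2).
  s_4 = 1 + 0 + 1 + 1 + 1 + 0 + 1 + 0 = 5 ≡ 1 (mod 2).
s = (0, 0, 0, 1)^T — this equals column 1 of H (binary 0001), so error is at position 1.
Correct: flip bit 1 of r = 100010111000110 to get c = 000010111000110.


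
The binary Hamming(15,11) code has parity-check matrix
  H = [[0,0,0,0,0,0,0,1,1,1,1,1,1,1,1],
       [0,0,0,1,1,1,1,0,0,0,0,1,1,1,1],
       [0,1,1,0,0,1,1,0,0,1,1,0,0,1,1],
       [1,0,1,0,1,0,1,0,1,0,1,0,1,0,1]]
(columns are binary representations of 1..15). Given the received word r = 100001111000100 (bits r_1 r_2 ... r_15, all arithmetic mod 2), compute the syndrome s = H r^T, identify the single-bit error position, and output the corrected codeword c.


s = (1, 1, 0, 0)^T, error position = 12, corrected codeword c = 100001111001100

Compute s = H r^T mod 2 one row at a time:
  s_1 = 1 + 1 + 0 + 0 + 0 + 1 + 0 + 0 = 3 ≡ 1 (mod 2).
  s_2 = 0 + 0 + 1 + 1 + 0 + 1 + 0 + 0 = 3 ≡ 1 (mod 2).
  s_3 = 0 + 0 + 1 + 1 + 0 + 0 + 0 + 0 = 2 ≡ 0 (mod 2).
  s_4 = 1 + 0 + 0 + 1 + 1 + 0 + 1 + 0 = 4 ≡ 0 (mod 2).
s = (1, 1, 0, 0)^T — this equals column 12 of H (binary 1100), so error is at position 12.
Correct: flip bit 12 of r = 100001111000100 to get c = 100001111001100.


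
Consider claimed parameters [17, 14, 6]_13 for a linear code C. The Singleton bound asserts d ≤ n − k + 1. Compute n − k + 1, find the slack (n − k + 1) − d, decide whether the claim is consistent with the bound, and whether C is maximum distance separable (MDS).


Singleton RHS = n − k + 1 = 4, slack = -2, bound violated (no such code; not MDS).

Singleton bound: d ≤ n − k + 1.
Here n = 17, k = 14, so n − k + 1 = 4.
Given d = 6, check d ≤ 4: NO.
Slack = (n − k + 1) − d = -2.
The slack is negative: d = 6 exceeds n − k + 1 = 4 by 2, so the Singleton bound is violated and no linear [17, 14, 6]_13 code can exist. In particular it is not MDS (MDS requires d = n − k + 1 exactly).
Description: the claimed parameters are [17, 14, 6]_13; such a code would be impossible (violates the Singleton bound).


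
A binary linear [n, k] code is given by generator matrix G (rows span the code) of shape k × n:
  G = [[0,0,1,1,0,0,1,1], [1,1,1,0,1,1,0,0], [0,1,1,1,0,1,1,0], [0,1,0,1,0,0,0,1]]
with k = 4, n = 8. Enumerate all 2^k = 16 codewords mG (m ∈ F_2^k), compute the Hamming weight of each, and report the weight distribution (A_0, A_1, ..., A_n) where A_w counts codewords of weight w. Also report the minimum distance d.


Weight distribution: A_0 = 1, A_2 = 1, A_3 = 3, A_4 = 5, A_5 = 4, A_6 = 1, A_7 = 1. Minimum distance d = 2.

Enumerate all 2^4 = 16 messages m ∈ F_2^4.
For each, compute codeword c = mG in F_2^8, then tally its weight.
  m = 0000 → c = 00000000, weight = 0.
  m = 1000 → c = 00110011, weight = 4.
  m = 0100 → c = 11101100, weight = 5.
  m = 1100 → c = 11011111, weight = 7.
  m = 0010 → c = 01110110, weight = 5.
  m = 1010 → c = 01000101, weight = 3.
  m = 0110 → c = 10011010, weight = 4.
  m = 1110 → c = 10101001, weight = 4.
  m = 0001 → c = 01010001, weight = 3.
  m = 1001 → c = 01100010, weight = 3.
  m = 0101 → c = 10111101, weight = 6.
  m = 1101 → c = 10001110, weight = 4.
  m = 0011 → c = 00100111, weight = 4.
  m = 1011 → c = 00010100, weight = 2.
  m = 0111 → c = 11001011, weight = 5.
  m = 1111 → c = 11111000, weight = 5.
Tally weights:
  weight 0: 1 codewords.
  weight 2: 1 codewords.
  weight 3: 3 codewords.
  weight 4: 5 codewords.
  weight 5: 4 codewords.
  weight 6: 1 codewords.
  weight 7: 1 codewords.
Minimum distance d = smallest w > 0 with A_w > 0 = 2.
Sanity: Σ A_w = 16 = 2^4 = 16 ✓.


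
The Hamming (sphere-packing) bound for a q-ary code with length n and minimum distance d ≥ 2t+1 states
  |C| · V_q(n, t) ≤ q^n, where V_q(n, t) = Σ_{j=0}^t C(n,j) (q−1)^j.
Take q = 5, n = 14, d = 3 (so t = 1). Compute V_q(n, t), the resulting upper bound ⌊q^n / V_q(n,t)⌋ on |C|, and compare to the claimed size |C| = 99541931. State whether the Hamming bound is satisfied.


V_q(n, t) = 57, q^n = 6103515625, Hamming bound = 107079221, |C| = 99541931 ≤ bound (satisfied).

Step 1: Compute V_q(n, t) = Σ_{j=0}^1 C(n, j) (q−1)^j.
  j = 0: C(14,0)·(4)^0 = 1·1 = 1.
  j = 1: C(14,1)·(4)^1 = 14·4 = 56.
  V_q(n, t) = 1 + 56 = 57.
Step 2: q^n = 5^14 = 6103515625.
Step 3: Hamming bound ⌊q^n / V_q(n,t)⌋ = ⌊6103515625/57⌋ = 107079221.
Step 4: Compare |C| = 99541931 to 107079221: satisfied.
The claimed |C| lies below the Hamming bound.


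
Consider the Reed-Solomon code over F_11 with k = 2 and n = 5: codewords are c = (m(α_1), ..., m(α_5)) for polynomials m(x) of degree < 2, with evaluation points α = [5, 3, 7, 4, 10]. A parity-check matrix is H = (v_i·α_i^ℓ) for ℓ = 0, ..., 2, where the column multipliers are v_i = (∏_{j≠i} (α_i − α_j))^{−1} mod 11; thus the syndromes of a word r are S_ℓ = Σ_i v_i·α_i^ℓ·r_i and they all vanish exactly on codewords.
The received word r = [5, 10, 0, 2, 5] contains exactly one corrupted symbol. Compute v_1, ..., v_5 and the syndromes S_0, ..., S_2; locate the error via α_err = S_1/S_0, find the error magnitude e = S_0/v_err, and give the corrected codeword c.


S = (6, 5, 6), error at position 5, error magnitude e = 7, c = [5, 10, 0, 2, 9].

Step 1: column multipliers v_i = (∏_{j≠i}(α_i − α_j))^{−1} mod 11.
  i = 1 (α = 5): (5−3)(5−7)(5−4)(5−10) = 2·(−2)·1·(−5) = 20 ≡ 9, so v_1 = 9^{−1} = 5 (mod 11).
  i = 2 (α = 3): (3−5)(3−7)(3−4)(3−10) = (−2)·(−4)·(−1)·(−7) = 56 ≡ 1, so v_2 = 1^{−1} = 1 (mod 11).
  i = 3 (α = 7): (7−5)(7−3)(7−4)(7−10) = 2·4·3·(−3) = −72 ≡ 5, so v_3 = 5^{−1} = 9 (mod 11).
  i = 4 (α = 4): (4−5)(4−3)(4−7)(4−10) = (−1)·1·(−3)·(−6) = −18 ≡ 4, so v_4 = 4^{−1} = 3 (mod 11).
  i = 5 (α = 10): (10−5)(10−3)(10−7)(10−4) = 5·7·3·6 = 630 ≡ 3, so v_5 = 3^{−1} = 4 (mod 11).
  v = [5, 1, 9, 3, 4].
Step 2: syndromes of r = [5, 10, 0, 2, 5] (all sums mod 11).
  S_0 = Σ v_i r_i = 5·5 + 1·10 + 9·0 + 3·2 + 4·5 = 61 ≡ 6.
  S_1 = Σ v_i α_i r_i = 5·5·5 + 1·3·10 + 9·7·0 + 3·4·2 + 4·10·5 = 379 ≡ 5.
  α_i^2 mod 11 = [3, 9, 5, 5, 1].
  S_2 = Σ v_i α_i^2 r_i = 5·3·5 + 1·9·10 + 9·5·0 + 3·5·2 + 4·1·5 = 215 ≡ 6.
  S = (6, 5, 6) ≠ 0, so r is not a codeword (an error is present).
Step 3: locate the error. For a single error e at position i, S_ℓ = v_i·e·α_i^ℓ, so α_err = S_1/S_0.
  S_0^{−1} = 6^{−1} = 2 (mod 11), so α_err = 5·2 = 10 ≡ 10 = α_5. Error position i = 5.
  Consistency check: S_2/S_1 = 6·9 = 54 ≡ 10 = α_err ✓ (single-error assumption holds).
Step 4: error magnitude e = S_0/v_5 = S_0·∏_{j≠5}(α_5 − α_j) = 6·3 = 18 ≡ 7 (mod 11).
Step 5: correct position 5: c_5 = r_5 − e = 5 − 7 ≡ 9 (mod 11). Hence c = [5, 10, 0, 2, 9].
  Check: interpolating c through the α_i gives m(x) = 1 + 3·x (degree < 2) with m(α_i) = c_i for every i, so c is indeed a codeword.


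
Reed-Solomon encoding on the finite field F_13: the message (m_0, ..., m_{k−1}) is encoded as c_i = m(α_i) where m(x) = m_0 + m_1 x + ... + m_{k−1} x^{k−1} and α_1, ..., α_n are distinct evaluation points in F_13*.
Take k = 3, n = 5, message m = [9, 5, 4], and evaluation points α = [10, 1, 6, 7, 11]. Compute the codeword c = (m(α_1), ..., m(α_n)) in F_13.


c = [4, 5, 1, 6, 2]

Message polynomial: m(x) = 9 + 5·x + 4·x^2 (mod 13).
For each evaluation point α_i, compute m(α_i) mod 13:
  α_1 = 10: Horner steps 4 → 6 → 4, so m(10) = 4.
  α_2 = 1: Horner steps 4 → 9 → 5, so m(1) = 5.
  α_3 = 6: Horner steps 4 → 3 → 1, so m(6) = 1.
  α_4 = 7: Horner steps 4 → 7 → 6, so m(7) = 6.
  α_5 = 11: Horner steps 4 → 10 → 2, so m(11) = 2.
Codeword c = [4, 5, 1, 6, 2] ∈ F_13^5.


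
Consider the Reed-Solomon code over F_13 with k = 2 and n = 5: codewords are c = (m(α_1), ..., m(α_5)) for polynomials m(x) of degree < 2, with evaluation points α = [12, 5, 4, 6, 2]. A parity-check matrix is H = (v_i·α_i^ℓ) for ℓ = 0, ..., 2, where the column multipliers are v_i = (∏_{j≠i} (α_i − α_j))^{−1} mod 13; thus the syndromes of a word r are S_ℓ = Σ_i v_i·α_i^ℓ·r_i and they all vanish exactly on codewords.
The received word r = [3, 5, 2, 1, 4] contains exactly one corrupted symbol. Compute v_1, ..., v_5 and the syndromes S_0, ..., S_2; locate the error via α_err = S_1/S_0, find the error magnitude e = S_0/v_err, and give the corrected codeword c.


S = (12, 9, 10), error at position 3, error magnitude e = 6, c = [3, 5, 9, 1, 4].

Step 1: column multipliers v_i = (∏_{j≠i}(α_i − α_j))^{−1} mod 13.
  i = 1 (α = 12): (12−5)(12−4)(12−6)(12−2) = 7·8·6·10 = 3360 ≡ 6, so v_1 = 6^{−1} = 11 (mod 13).
  i = 2 (α = 5): (5−12)(5−4)(5−6)(5−2) = (−7)·1·(−1)·3 = 21 ≡ 8, so v_2 = 8^{−1} = 5 (mod 13).
  i = 3 (α = 4): (4−12)(4−5)(4−6)(4−2) = (−8)·(−1)·(−2)·2 = −32 ≡ 7, so v_3 = 7^{−1} = 2 (mod 13).
  i = 4 (α = 6): (6−12)(6−5)(6−4)(6−2) = (−6)·1·2·4 = −48 ≡ 4, so v_4 = 4^{−1} = 10 (mod 13).
  i = 5 (α = 2): (2−12)(2−5)(2−4)(2−6) = (−10)·(−3)·(−2)·(−4) = 240 ≡ 6, so v_5 = 6^{−1} = 11 (mod 13).
  v = [11, 5, 2, 10, 11].
Step 2: syndromes of r = [3, 5, 2, 1, 4] (all sums mod 13).
  S_0 = Σ v_i r_i = 11·3 + 5·5 + 2·2 + 10·1 + 11·4 = 116 ≡ 12.
  S_1 = Σ v_i α_i r_i = 11·12·3 + 5·5·5 + 2·4·2 + 10·6·1 + 11·2·4 = 685 ≡ 9.
  α_i^2 mod 13 = [1, 12, 3, 10, 4].
  S_2 = Σ v_i α_i^2 r_i = 11·1·3 + 5·12·5 + 2·3·2 + 10·10·1 + 11·4·4 = 621 ≡ 10.
  S = (12, 9, 10) ≠ 0, so r is not a codeword (an error is present).
Step 3: locate the error. For a single error e at position i, S_ℓ = v_i·e·α_i^ℓ, so α_err = S_1/S_0.
  S_0^{−1} = 12^{−1} = 12 (mod 13), so α_err = 9·12 = 108 ≡ 4 = α_3. Error position i = 3.
  Consistency check: S_2/S_1 = 10·3 = 30 ≡ 4 = α_err ✓ (single-error assumption holds).
Step 4: error magnitude e = S_0/v_3 = S_0·∏_{j≠3}(α_3 − α_j) = 12·7 = 84 ≡ 6 (mod 13).
Step 5: correct position 3: c_3 = r_3 − e = 2 − 6 ≡ 9 (mod 13). Hence c = [3, 5, 9, 1, 4].
  Check: interpolating c through the α_i gives m(x) = 12 + 9·x (degree < 2) with m(α_i) = c_i for every i, so c is indeed a codeword.
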